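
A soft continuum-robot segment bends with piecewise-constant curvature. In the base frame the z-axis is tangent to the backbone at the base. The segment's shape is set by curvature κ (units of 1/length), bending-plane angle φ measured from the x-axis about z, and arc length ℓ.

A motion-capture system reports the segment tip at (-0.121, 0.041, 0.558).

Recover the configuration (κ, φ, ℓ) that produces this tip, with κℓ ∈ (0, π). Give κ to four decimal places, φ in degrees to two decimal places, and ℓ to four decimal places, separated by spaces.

0.7798 161.28 0.5773

ρ = √(x²+y²) = √(-0.121² + 0.041²) = 0.12776
φ = atan2(y, x) mod 360° = atan2(0.041, -0.121) = 161.2814°
|p|² = ρ² + z² = 0.12776² + 0.558² = 0.32769
κ = 2ρ / |p|² = 2×0.12776 / 0.32769 = 0.77976
θ = 2·atan2(ρ, z) = 2·atan2(0.12776, 0.558) = 0.45015 rad
ℓ = θ/κ = 0.45015/0.77976 = 0.57730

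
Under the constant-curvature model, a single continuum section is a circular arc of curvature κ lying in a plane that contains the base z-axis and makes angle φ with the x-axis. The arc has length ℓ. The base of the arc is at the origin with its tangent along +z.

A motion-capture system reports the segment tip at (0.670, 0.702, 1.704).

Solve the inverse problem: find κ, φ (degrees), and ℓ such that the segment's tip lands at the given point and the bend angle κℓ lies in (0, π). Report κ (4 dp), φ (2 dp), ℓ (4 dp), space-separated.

ρ = √(x²+y²) = √(0.670² + 0.702²) = 0.97041
φ = atan2(y, x) mod 360° = atan2(0.702, 0.670) = 46.3361°
|p|² = ρ² + z² = 0.97041² + 1.704² = 3.84532
κ = 2ρ / |p|² = 2×0.97041 / 3.84532 = 0.50472
θ = 2·atan2(ρ, z) = 2·atan2(0.97041, 1.704) = 1.03537 rad
ℓ = θ/κ = 1.03537/0.50472 = 2.05136

0.5047 46.34 2.0514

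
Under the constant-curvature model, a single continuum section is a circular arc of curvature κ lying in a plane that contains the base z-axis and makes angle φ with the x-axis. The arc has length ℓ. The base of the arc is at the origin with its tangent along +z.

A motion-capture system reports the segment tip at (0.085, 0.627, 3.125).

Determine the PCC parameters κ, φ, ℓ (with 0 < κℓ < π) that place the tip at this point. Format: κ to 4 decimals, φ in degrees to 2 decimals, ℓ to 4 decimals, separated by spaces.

ρ = √(x²+y²) = √(0.085² + 0.627²) = 0.63274
φ = atan2(y, x) mod 360° = atan2(0.627, 0.085) = 82.2797°
|p|² = ρ² + z² = 0.63274² + 3.125² = 10.16598
κ = 2ρ / |p|² = 2×0.63274 / 10.16598 = 0.12448
θ = 2·atan2(ρ, z) = 2·atan2(0.63274, 3.125) = 0.39955 rad
ℓ = θ/κ = 0.39955/0.12448 = 3.20972

0.1245 82.28 3.2097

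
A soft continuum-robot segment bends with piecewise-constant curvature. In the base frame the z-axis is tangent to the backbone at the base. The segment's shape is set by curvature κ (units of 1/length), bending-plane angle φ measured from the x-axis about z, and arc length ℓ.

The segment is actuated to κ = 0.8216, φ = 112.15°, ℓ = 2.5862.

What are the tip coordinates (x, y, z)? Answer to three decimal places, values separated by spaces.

θ = κ·ℓ = 0.8216 × 2.5862 = 2.12482 rad
ρ = (1 − cos θ)/κ = (1 − -0.52611)/0.8216 = 1.85749
z = sin θ / κ = 0.85041/0.8216 = 1.03507
x = ρ cos φ = 1.85749 × cos(112.15°) = -0.70033
y = ρ sin φ = 1.85749 × sin(112.15°) = 1.72041

-0.700 1.720 1.035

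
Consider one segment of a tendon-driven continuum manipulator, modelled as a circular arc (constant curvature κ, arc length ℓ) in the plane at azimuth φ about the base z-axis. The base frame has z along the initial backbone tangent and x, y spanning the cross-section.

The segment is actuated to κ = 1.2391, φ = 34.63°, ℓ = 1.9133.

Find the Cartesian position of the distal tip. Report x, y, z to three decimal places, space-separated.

1.140 0.788 0.562

θ = κ·ℓ = 1.2391 × 1.9133 = 2.37077 rad
ρ = (1 − cos θ)/κ = (1 − -0.71734)/1.2391 = 1.38596
z = sin θ / κ = 0.69673/1.2391 = 0.56228
x = ρ cos φ = 1.38596 × cos(34.63°) = 1.14042
y = ρ sin φ = 1.38596 × sin(34.63°) = 0.78760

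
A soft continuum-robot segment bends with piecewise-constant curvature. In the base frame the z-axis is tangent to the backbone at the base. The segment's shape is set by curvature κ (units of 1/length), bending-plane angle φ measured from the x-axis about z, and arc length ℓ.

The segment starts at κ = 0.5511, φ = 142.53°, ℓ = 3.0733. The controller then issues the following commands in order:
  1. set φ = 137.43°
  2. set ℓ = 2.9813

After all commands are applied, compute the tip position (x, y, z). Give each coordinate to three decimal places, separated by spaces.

-1.433 1.316 1.810

initial: κ=0.5511, φ=142.53°, ℓ=3.0733
cmd 1: set φ=137.43° → (κ,φ,ℓ)=(0.5511,137.43°,3.0733) → tip=(-1.5002,1.3780,1.8009)
cmd 2: set ℓ=2.9813 → (κ,φ,ℓ)=(0.5511,137.43°,2.9813) → tip=(-1.4327,1.3161,1.8098)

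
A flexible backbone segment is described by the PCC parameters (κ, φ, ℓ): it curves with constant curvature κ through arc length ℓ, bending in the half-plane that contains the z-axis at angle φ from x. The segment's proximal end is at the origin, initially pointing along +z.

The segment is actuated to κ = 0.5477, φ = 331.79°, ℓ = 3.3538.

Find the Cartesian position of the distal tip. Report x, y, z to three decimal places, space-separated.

θ = κ·ℓ = 0.5477 × 3.3538 = 1.83688 rad
ρ = (1 − cos θ)/κ = (1 − -0.26295)/0.5477 = 2.30592
z = sin θ / κ = 0.96481/0.5477 = 1.76156
x = ρ cos φ = 2.30592 × cos(331.79°) = 2.03202
y = ρ sin φ = 2.30592 × sin(331.79°) = -1.09002

2.032 -1.090 1.762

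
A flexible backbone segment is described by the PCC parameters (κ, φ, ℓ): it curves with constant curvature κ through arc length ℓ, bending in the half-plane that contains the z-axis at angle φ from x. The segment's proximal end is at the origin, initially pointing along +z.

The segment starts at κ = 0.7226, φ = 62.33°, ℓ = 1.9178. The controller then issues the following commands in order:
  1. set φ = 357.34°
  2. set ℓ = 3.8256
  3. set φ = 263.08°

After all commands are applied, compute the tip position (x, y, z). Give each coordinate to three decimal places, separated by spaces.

initial: κ=0.7226, φ=62.33°, ℓ=1.9178
cmd 1: set φ=357.34° → (κ,φ,ℓ)=(0.7226,357.34°,1.9178) → tip=(1.1281,-0.0524,1.3603)
cmd 2: set ℓ=3.8256 → (κ,φ,ℓ)=(0.7226,357.34°,3.8256) → tip=(2.6676,-0.1239,0.5097)
cmd 3: set φ=263.08° → (κ,φ,ℓ)=(0.7226,263.08°,3.8256) → tip=(-0.3217,-2.6510,0.5097)

-0.322 -2.651 0.510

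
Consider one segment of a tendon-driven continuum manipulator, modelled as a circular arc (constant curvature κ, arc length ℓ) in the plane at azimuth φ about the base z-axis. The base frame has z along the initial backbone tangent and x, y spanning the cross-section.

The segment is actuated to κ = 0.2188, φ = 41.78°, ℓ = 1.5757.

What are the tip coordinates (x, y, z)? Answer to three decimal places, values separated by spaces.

θ = κ·ℓ = 0.2188 × 1.5757 = 0.34476 rad
ρ = (1 − cos θ)/κ = (1 − 0.94116)/0.2188 = 0.26894
z = sin θ / κ = 0.33797/0.2188 = 1.54467
x = ρ cos φ = 0.26894 × cos(41.78°) = 0.20055
y = ρ sin φ = 0.26894 × sin(41.78°) = 0.17919

0.201 0.179 1.545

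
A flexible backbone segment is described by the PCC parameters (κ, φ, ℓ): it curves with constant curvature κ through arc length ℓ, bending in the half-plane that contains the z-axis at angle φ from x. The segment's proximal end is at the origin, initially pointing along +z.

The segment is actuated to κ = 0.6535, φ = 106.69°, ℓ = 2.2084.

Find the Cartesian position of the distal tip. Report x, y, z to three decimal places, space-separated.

-0.384 1.279 1.518

θ = κ·ℓ = 0.6535 × 2.2084 = 1.44319 rad
ρ = (1 − cos θ)/κ = (1 − 0.12726)/0.6535 = 1.33548
z = sin θ / κ = 0.99187/0.6535 = 1.51778
x = ρ cos φ = 1.33548 × cos(106.69°) = -0.38354
y = ρ sin φ = 1.33548 × sin(106.69°) = 1.27922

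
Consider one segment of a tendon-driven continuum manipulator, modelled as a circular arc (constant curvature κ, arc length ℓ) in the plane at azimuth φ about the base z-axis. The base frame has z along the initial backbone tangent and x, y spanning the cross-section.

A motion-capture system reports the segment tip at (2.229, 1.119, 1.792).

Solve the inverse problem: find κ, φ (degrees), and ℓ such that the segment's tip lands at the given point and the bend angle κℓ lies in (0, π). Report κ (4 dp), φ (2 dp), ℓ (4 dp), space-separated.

0.5289 26.66 3.5841

ρ = √(x²+y²) = √(2.229² + 1.119²) = 2.49411
φ = atan2(y, x) mod 360° = atan2(1.119, 2.229) = 26.6575°
|p|² = ρ² + z² = 2.49411² + 1.792² = 9.43187
κ = 2ρ / |p|² = 2×2.49411 / 9.43187 = 0.52887
θ = 2·atan2(ρ, z) = 2·atan2(2.49411, 1.792) = 1.89553 rad
ℓ = θ/κ = 1.89553/0.52887 = 3.58412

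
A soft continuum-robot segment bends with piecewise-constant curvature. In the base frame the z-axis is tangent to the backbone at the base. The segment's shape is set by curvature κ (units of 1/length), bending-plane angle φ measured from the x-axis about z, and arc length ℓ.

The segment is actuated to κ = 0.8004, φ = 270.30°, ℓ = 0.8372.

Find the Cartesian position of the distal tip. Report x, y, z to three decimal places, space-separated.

0.001 -0.270 0.776

θ = κ·ℓ = 0.8004 × 0.8372 = 0.67009 rad
ρ = (1 − cos θ)/κ = (1 − 0.78376)/0.8004 = 0.27016
z = sin θ / κ = 0.62106/0.8004 = 0.77594
x = ρ cos φ = 0.27016 × cos(270.30°) = 0.00141
y = ρ sin φ = 0.27016 × sin(270.30°) = -0.27016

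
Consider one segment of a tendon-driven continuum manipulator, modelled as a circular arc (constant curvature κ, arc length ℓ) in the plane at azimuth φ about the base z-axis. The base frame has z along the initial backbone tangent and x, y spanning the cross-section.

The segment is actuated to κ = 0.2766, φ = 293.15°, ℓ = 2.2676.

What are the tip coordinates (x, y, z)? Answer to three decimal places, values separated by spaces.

θ = κ·ℓ = 0.2766 × 2.2676 = 0.62722 rad
ρ = (1 − cos θ)/κ = (1 − 0.80966)/0.2766 = 0.68813
z = sin θ / κ = 0.58689/0.2766 = 2.12182
x = ρ cos φ = 0.68813 × cos(293.15°) = 0.27053
y = ρ sin φ = 0.68813 × sin(293.15°) = -0.63272

0.271 -0.633 2.122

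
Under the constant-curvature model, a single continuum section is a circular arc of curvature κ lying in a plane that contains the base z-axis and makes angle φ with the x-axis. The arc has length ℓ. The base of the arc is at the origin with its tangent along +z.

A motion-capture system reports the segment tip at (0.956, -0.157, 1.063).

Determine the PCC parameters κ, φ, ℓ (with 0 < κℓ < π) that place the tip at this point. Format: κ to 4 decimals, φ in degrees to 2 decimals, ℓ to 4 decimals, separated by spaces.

0.9367 350.67 1.5780

ρ = √(x²+y²) = √(0.956² + -0.157²) = 0.96881
φ = atan2(y, x) mod 360° = atan2(-0.157, 0.956) = 350.6738°
|p|² = ρ² + z² = 0.96881² + 1.063² = 2.06855
κ = 2ρ / |p|² = 2×0.96881 / 2.06855 = 0.93670
θ = 2·atan2(ρ, z) = 2·atan2(0.96881, 1.063) = 1.47814 rad
ℓ = θ/κ = 1.47814/0.93670 = 1.57803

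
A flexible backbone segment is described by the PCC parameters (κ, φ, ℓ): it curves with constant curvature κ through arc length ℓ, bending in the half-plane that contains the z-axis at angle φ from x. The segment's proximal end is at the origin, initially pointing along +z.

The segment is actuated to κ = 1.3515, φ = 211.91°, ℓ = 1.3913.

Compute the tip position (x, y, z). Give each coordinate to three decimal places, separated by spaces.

-0.819 -0.510 0.705

θ = κ·ℓ = 1.3515 × 1.3913 = 1.88034 rad
ρ = (1 − cos θ)/κ = (1 − -0.30463)/1.3515 = 0.96532
z = sin θ / κ = 0.95247/1.3515 = 0.70475
x = ρ cos φ = 0.96532 × cos(211.91°) = -0.81944
y = ρ sin φ = 0.96532 × sin(211.91°) = -0.51025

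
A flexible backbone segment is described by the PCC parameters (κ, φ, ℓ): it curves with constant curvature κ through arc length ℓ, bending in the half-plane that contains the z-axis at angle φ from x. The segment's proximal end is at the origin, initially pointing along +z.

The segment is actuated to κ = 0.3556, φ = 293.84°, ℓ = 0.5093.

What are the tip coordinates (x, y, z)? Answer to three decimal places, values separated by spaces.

θ = κ·ℓ = 0.3556 × 0.5093 = 0.18111 rad
ρ = (1 − cos θ)/κ = (1 − 0.98364)/0.3556 = 0.04599
z = sin θ / κ = 0.18012/0.3556 = 0.50652
x = ρ cos φ = 0.04599 × cos(293.84°) = 0.01859
y = ρ sin φ = 0.04599 × sin(293.84°) = -0.04207

0.019 -0.042 0.507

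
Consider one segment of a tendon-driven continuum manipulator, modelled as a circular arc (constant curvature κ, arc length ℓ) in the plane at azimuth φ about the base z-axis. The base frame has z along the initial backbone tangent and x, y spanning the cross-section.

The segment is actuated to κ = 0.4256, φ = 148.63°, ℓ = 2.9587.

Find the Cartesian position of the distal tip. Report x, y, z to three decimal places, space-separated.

θ = κ·ℓ = 0.4256 × 2.9587 = 1.25922 rad
ρ = (1 − cos θ)/κ = (1 − 0.30656)/0.4256 = 1.62933
z = sin θ / κ = 0.95185/0.4256 = 2.23650
x = ρ cos φ = 1.62933 × cos(148.63°) = -1.39116
y = ρ sin φ = 1.62933 × sin(148.63°) = 0.84817

-1.391 0.848 2.236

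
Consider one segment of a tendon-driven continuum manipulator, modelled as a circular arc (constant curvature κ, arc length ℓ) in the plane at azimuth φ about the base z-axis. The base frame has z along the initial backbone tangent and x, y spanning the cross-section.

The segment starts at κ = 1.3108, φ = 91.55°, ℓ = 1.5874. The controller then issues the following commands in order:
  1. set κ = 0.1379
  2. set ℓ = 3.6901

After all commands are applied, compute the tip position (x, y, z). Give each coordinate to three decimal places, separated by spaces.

initial: κ=1.3108, φ=91.55°, ℓ=1.5874
cmd 1: set κ=0.1379 → (κ,φ,ℓ)=(0.1379,91.55°,1.5874) → tip=(-0.0047,0.1730,1.5748)
cmd 2: set ℓ=3.6901 → (κ,φ,ℓ)=(0.1379,91.55°,3.6901) → tip=(-0.0249,0.9185,3.5329)

-0.025 0.918 3.533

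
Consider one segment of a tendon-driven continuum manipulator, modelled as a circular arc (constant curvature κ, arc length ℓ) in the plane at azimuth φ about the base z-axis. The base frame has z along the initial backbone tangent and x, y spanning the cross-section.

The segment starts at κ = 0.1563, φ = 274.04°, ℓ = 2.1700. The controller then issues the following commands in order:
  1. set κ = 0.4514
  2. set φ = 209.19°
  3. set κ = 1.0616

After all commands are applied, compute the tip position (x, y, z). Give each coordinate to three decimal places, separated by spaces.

-1.373 -0.767 0.700

initial: κ=0.1563, φ=274.04°, ℓ=2.1700
cmd 1: set κ=0.4514 → (κ,φ,ℓ)=(0.4514,274.04°,2.1700) → tip=(0.0691,-0.9781,1.8393)
cmd 2: set φ=209.19° → (κ,φ,ℓ)=(0.4514,209.19°,2.1700) → tip=(-0.8560,-0.4782,1.8393)
cmd 3: set κ=1.0616 → (κ,φ,ℓ)=(1.0616,209.19°,2.1700) → tip=(-1.3725,-0.7668,0.7001)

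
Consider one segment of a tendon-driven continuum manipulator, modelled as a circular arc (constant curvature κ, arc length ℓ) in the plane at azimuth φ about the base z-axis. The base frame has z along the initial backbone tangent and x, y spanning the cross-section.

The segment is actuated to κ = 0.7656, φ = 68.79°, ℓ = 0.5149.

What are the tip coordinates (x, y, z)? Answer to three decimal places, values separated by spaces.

0.036 0.093 0.502

θ = κ·ℓ = 0.7656 × 0.5149 = 0.39421 rad
ρ = (1 − cos θ)/κ = (1 − 0.92330)/0.7656 = 0.10018
z = sin θ / κ = 0.38408/0.7656 = 0.50167
x = ρ cos φ = 0.10018 × cos(68.79°) = 0.03624
y = ρ sin φ = 0.10018 × sin(68.79°) = 0.09340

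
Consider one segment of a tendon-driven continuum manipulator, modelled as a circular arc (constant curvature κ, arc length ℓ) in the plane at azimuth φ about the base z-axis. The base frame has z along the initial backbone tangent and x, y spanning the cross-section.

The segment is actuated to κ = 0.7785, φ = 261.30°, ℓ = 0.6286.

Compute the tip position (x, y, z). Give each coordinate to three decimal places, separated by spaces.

θ = κ·ℓ = 0.7785 × 0.6286 = 0.48937 rad
ρ = (1 − cos θ)/κ = (1 − 0.88263)/0.7785 = 0.15076
z = sin θ / κ = 0.47007/0.7785 = 0.60381
x = ρ cos φ = 0.15076 × cos(261.30°) = -0.02280
y = ρ sin φ = 0.15076 × sin(261.30°) = -0.14903

-0.023 -0.149 0.604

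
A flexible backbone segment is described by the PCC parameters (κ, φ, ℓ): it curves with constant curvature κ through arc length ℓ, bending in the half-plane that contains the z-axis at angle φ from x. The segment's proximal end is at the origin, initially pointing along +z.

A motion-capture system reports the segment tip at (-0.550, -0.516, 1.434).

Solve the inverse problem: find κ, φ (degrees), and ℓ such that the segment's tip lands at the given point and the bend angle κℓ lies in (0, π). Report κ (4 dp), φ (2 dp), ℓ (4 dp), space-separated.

ρ = √(x²+y²) = √(-0.550² + -0.516²) = 0.75416
φ = atan2(y, x) mod 360° = atan2(-0.516, -0.550) = 223.1732°
|p|² = ρ² + z² = 0.75416² + 1.434² = 2.62511
κ = 2ρ / |p|² = 2×0.75416 / 2.62511 = 0.57457
θ = 2·atan2(ρ, z) = 2·atan2(0.75416, 1.434) = 0.96832 rad
ℓ = θ/κ = 0.96832/0.57457 = 1.68529

0.5746 223.17 1.6853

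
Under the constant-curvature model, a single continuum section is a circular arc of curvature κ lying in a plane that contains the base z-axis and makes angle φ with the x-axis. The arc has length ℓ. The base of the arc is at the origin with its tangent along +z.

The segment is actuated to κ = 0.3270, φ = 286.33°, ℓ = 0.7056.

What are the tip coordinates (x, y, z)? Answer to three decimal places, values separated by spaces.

0.023 -0.078 0.699

θ = κ·ℓ = 0.3270 × 0.7056 = 0.23073 rad
ρ = (1 − cos θ)/κ = (1 − 0.97350)/0.3270 = 0.08104
z = sin θ / κ = 0.22869/0.3270 = 0.69936
x = ρ cos φ = 0.08104 × cos(286.33°) = 0.02279
y = ρ sin φ = 0.08104 × sin(286.33°) = -0.07777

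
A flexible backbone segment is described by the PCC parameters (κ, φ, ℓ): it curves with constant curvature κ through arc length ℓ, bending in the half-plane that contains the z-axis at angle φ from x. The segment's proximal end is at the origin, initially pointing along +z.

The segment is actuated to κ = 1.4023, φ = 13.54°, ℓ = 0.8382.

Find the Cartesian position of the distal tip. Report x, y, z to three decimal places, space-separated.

θ = κ·ℓ = 1.4023 × 0.8382 = 1.17541 rad
ρ = (1 − cos θ)/κ = (1 − 0.38517)/1.4023 = 0.43845
z = sin θ / κ = 0.92285/1.4023 = 0.65810
x = ρ cos φ = 0.43845 × cos(13.54°) = 0.42626
y = ρ sin φ = 0.43845 × sin(13.54°) = 0.10265

0.426 0.103 0.658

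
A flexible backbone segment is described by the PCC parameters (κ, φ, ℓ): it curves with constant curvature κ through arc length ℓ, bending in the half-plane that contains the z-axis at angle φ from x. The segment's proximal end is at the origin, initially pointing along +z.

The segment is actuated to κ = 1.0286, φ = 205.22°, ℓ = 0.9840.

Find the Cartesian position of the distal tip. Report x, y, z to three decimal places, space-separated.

θ = κ·ℓ = 1.0286 × 0.9840 = 1.01214 rad
ρ = (1 − cos θ)/κ = (1 − 0.53005)/1.0286 = 0.45689
z = sin θ / κ = 0.84797/1.0286 = 0.82439
x = ρ cos φ = 0.45689 × cos(205.22°) = -0.41334
y = ρ sin φ = 0.45689 × sin(205.22°) = -0.19468

-0.413 -0.195 0.824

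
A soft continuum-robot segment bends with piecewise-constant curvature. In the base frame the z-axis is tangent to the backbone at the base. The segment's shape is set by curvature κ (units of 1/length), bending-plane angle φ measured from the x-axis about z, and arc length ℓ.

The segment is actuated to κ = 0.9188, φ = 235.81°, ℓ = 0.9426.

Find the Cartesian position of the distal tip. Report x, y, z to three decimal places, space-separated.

-0.215 -0.317 0.829

θ = κ·ℓ = 0.9188 × 0.9426 = 0.86606 rad
ρ = (1 − cos θ)/κ = (1 − 0.64783)/0.9188 = 0.38329
z = sin θ / κ = 0.76178/0.9188 = 0.82911
x = ρ cos φ = 0.38329 × cos(235.81°) = -0.21539
y = ρ sin φ = 0.38329 × sin(235.81°) = -0.31705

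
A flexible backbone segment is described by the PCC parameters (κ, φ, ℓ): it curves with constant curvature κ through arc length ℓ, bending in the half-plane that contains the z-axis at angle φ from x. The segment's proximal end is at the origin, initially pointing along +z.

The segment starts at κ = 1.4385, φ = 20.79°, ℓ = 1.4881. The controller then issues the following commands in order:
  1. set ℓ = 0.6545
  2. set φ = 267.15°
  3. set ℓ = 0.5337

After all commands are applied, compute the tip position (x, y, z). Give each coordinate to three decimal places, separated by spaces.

-0.010 -0.195 0.483

initial: κ=1.4385, φ=20.79°, ℓ=1.4881
cmd 1: set ℓ=0.6545 → (κ,φ,ℓ)=(1.4385,20.79°,0.6545) → tip=(0.2674,0.1015,0.5620)
cmd 2: set φ=267.15° → (κ,φ,ℓ)=(1.4385,267.15°,0.6545) → tip=(-0.0142,-0.2857,0.5620)
cmd 3: set ℓ=0.5337 → (κ,φ,ℓ)=(1.4385,267.15°,0.5337) → tip=(-0.0097,-0.1948,0.4828)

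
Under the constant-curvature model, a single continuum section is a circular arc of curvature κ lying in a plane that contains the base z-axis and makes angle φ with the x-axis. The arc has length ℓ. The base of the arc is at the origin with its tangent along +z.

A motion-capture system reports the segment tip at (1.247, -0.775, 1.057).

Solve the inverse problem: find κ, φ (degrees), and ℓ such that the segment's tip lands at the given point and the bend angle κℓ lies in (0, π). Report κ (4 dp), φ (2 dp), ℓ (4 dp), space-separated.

0.8972 328.14 2.1106

ρ = √(x²+y²) = √(1.247² + -0.775²) = 1.46821
φ = atan2(y, x) mod 360° = atan2(-0.775, 1.247) = 328.1394°
|p|² = ρ² + z² = 1.46821² + 1.057² = 3.27288
κ = 2ρ / |p|² = 2×1.46821 / 3.27288 = 0.89720
θ = 2·atan2(ρ, z) = 2·atan2(1.46821, 1.057) = 1.89364 rad
ℓ = θ/κ = 1.89364/0.89720 = 2.11063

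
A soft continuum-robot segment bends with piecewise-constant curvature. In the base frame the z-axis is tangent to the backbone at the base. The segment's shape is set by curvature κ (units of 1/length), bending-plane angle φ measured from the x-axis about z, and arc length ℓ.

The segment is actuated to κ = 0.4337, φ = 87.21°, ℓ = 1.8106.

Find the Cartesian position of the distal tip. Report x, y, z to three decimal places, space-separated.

0.033 0.674 1.630

θ = κ·ℓ = 0.4337 × 1.8106 = 0.78526 rad
ρ = (1 − cos θ)/κ = (1 − 0.70721)/0.4337 = 0.67511
z = sin θ / κ = 0.70701/0.4337 = 1.63018
x = ρ cos φ = 0.67511 × cos(87.21°) = 0.03286
y = ρ sin φ = 0.67511 × sin(87.21°) = 0.67431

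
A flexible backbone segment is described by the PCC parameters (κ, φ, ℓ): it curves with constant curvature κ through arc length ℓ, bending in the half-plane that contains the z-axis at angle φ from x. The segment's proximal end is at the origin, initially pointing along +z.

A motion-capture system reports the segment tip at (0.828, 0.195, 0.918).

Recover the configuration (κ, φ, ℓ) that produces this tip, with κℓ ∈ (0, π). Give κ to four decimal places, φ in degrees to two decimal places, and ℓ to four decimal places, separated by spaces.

1.0862 13.25 1.3761

ρ = √(x²+y²) = √(0.828² + 0.195²) = 0.85065
φ = atan2(y, x) mod 360° = atan2(0.195, 0.828) = 13.2521°
|p|² = ρ² + z² = 0.85065² + 0.918² = 1.56633
κ = 2ρ / |p|² = 2×0.85065 / 1.56633 = 1.08617
θ = 2·atan2(ρ, z) = 2·atan2(0.85065, 0.918) = 1.49468 rad
ℓ = θ/κ = 1.49468/1.08617 = 1.37610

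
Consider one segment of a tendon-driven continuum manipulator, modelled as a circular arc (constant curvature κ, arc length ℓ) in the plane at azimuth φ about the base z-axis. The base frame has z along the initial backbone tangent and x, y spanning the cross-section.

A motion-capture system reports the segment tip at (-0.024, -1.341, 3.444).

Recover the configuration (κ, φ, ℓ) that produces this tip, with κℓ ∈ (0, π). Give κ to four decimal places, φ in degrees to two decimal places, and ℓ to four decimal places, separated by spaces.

ρ = √(x²+y²) = √(-0.024² + -1.341²) = 1.34121
φ = atan2(y, x) mod 360° = atan2(-1.341, -0.024) = 268.9747°
|p|² = ρ² + z² = 1.34121² + 3.444² = 13.65999
κ = 2ρ / |p|² = 2×1.34121 / 13.65999 = 0.19637
θ = 2·atan2(ρ, z) = 2·atan2(1.34121, 3.444) = 0.74273 rad
ℓ = θ/κ = 0.74273/0.19637 = 3.78228

0.1964 268.97 3.7823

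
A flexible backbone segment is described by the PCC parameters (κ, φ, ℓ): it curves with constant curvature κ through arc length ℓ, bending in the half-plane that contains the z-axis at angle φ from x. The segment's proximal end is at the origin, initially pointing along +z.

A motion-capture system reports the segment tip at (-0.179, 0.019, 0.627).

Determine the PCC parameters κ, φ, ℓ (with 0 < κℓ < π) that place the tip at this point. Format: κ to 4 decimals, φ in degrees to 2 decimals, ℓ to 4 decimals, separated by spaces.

0.8460 173.94 0.6609

ρ = √(x²+y²) = √(-0.179² + 0.019²) = 0.18001
φ = atan2(y, x) mod 360° = atan2(0.019, -0.179) = 173.9410°
|p|² = ρ² + z² = 0.18001² + 0.627² = 0.42553
κ = 2ρ / |p|² = 2×0.18001 / 0.42553 = 0.84603
θ = 2·atan2(ρ, z) = 2·atan2(0.18001, 0.627) = 0.55914 rad
ℓ = θ/κ = 0.55914/0.84603 = 0.66090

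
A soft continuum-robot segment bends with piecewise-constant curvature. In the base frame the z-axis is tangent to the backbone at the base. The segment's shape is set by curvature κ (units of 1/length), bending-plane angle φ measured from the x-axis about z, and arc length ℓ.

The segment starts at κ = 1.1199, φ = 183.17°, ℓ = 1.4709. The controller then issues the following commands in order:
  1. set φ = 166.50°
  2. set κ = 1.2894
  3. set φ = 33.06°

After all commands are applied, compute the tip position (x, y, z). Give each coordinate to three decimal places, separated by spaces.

0.858 0.558 0.735

initial: κ=1.1199, φ=183.17°, ℓ=1.4709
cmd 1: set φ=166.50° → (κ,φ,ℓ)=(1.1199,166.50°,1.4709) → tip=(-0.9346,0.2244,0.8903)
cmd 2: set κ=1.2894 → (κ,φ,ℓ)=(1.2894,166.50°,1.4709) → tip=(-0.9955,0.2390,0.7348)
cmd 3: set φ=33.06° → (κ,φ,ℓ)=(1.2894,33.06°,1.4709) → tip=(0.8580,0.5585,0.7348)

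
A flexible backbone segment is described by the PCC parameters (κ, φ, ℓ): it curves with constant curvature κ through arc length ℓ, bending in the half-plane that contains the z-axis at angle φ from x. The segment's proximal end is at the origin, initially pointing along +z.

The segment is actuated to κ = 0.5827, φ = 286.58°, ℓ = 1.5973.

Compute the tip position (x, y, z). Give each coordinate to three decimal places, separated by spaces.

θ = κ·ℓ = 0.5827 × 1.5973 = 0.93075 rad
ρ = (1 − cos θ)/κ = (1 − 0.59724)/0.5827 = 0.69120
z = sin θ / κ = 0.80207/0.5827 = 1.37646
x = ρ cos φ = 0.69120 × cos(286.58°) = 0.19724
y = ρ sin φ = 0.69120 × sin(286.58°) = -0.66247

0.197 -0.662 1.376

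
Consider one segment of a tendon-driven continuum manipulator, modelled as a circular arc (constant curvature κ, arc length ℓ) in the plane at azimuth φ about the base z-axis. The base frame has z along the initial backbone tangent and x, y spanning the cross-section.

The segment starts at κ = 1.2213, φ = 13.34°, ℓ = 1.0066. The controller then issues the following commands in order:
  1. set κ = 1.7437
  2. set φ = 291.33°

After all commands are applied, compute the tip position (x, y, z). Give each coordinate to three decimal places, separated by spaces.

initial: κ=1.2213, φ=13.34°, ℓ=1.0066
cmd 1: set κ=1.7437 → (κ,φ,ℓ)=(1.7437,13.34°,1.0066) → tip=(0.6603,0.1566,0.5638)
cmd 2: set φ=291.33° → (κ,φ,ℓ)=(1.7437,291.33°,1.0066) → tip=(0.2469,-0.6322,0.5638)

0.247 -0.632 0.564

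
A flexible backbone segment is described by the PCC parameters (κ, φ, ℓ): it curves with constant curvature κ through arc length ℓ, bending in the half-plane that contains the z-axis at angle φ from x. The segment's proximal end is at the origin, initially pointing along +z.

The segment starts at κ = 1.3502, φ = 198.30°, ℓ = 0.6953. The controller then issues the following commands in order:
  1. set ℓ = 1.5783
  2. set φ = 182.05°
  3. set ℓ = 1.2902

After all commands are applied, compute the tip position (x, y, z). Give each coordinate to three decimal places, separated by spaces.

-0.866 -0.031 0.730

initial: κ=1.3502, φ=198.30°, ℓ=0.6953
cmd 1: set ℓ=1.5783 → (κ,φ,ℓ)=(1.3502,198.30°,1.5783) → tip=(-1.0768,-0.3561,0.6274)
cmd 2: set φ=182.05° → (κ,φ,ℓ)=(1.3502,182.05°,1.5783) → tip=(-1.1335,-0.0406,0.6274)
cmd 3: set ℓ=1.2902 → (κ,φ,ℓ)=(1.3502,182.05°,1.2902) → tip=(-0.8663,-0.0310,0.7298)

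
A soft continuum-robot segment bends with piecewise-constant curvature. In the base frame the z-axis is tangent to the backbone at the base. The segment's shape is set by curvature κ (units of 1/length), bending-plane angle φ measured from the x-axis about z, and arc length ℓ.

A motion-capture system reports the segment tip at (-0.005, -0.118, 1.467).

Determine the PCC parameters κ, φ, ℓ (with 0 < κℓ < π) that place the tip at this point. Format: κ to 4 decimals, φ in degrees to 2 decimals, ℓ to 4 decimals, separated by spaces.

0.1091 267.57 1.4733

ρ = √(x²+y²) = √(-0.005² + -0.118²) = 0.11811
φ = atan2(y, x) mod 360° = atan2(-0.118, -0.005) = 267.5737°
|p|² = ρ² + z² = 0.11811² + 1.467² = 2.16604
κ = 2ρ / |p|² = 2×0.11811 / 2.16604 = 0.10905
θ = 2·atan2(ρ, z) = 2·atan2(0.11811, 1.467) = 0.16067 rad
ℓ = θ/κ = 0.16067/0.10905 = 1.47333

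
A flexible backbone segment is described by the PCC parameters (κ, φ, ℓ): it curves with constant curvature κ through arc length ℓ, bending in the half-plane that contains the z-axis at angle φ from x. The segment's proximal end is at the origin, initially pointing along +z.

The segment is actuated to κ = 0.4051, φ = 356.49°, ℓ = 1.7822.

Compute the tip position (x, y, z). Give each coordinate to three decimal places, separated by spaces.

θ = κ·ℓ = 0.4051 × 1.7822 = 0.72197 rad
ρ = (1 − cos θ)/κ = (1 − 0.75051)/0.4051 = 0.61588
z = sin θ / κ = 0.66086/0.4051 = 1.63136
x = ρ cos φ = 0.61588 × cos(356.49°) = 0.61473
y = ρ sin φ = 0.61588 × sin(356.49°) = -0.03771

0.615 -0.038 1.631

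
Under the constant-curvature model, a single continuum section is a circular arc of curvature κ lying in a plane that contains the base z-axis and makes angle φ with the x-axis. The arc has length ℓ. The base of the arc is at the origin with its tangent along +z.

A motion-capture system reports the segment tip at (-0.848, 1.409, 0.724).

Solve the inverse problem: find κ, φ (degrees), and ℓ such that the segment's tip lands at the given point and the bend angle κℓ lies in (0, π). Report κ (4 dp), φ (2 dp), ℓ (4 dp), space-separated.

1.0187 121.04 2.2697

ρ = √(x²+y²) = √(-0.848² + 1.409²) = 1.64450
φ = atan2(y, x) mod 360° = atan2(1.409, -0.848) = 121.0414°
|p|² = ρ² + z² = 1.64450² + 0.724² = 3.22856
κ = 2ρ / |p|² = 2×1.64450 / 3.22856 = 1.01872
θ = 2·atan2(ρ, z) = 2·atan2(1.64450, 0.724) = 2.31215 rad
ℓ = θ/κ = 2.31215/1.01872 = 2.26966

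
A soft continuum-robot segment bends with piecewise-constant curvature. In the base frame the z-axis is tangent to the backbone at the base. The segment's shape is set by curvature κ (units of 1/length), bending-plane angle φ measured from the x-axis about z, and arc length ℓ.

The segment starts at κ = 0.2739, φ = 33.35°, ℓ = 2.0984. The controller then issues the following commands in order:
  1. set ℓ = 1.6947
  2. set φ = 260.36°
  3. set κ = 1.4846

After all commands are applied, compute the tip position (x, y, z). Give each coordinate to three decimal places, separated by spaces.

initial: κ=0.2739, φ=33.35°, ℓ=2.0984
cmd 1: set ℓ=1.6947 → (κ,φ,ℓ)=(0.2739,33.35°,1.6947) → tip=(0.3227,0.2124,1.6345)
cmd 2: set φ=260.36° → (κ,φ,ℓ)=(0.2739,260.36°,1.6947) → tip=(-0.0647,-0.3809,1.6345)
cmd 3: set κ=1.4846 → (κ,φ,ℓ)=(1.4846,260.36°,1.6947) → tip=(-0.2042,-1.2024,0.3945)

-0.204 -1.202 0.394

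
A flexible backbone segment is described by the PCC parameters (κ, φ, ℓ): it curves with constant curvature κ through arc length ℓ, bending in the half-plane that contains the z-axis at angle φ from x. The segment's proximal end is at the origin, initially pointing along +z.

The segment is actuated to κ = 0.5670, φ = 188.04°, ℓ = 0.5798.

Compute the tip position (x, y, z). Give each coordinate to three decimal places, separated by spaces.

-0.094 -0.013 0.569

θ = κ·ℓ = 0.5670 × 0.5798 = 0.32875 rad
ρ = (1 − cos θ)/κ = (1 − 0.94645)/0.5670 = 0.09445
z = sin θ / κ = 0.32286/0.5670 = 0.56941
x = ρ cos φ = 0.09445 × cos(188.04°) = -0.09352
y = ρ sin φ = 0.09445 × sin(188.04°) = -0.01321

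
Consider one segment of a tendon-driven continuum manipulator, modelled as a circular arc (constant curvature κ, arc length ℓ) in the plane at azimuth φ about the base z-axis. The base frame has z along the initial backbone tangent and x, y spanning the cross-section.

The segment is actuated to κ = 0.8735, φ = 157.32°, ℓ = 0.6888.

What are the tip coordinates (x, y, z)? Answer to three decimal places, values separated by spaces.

-0.185 0.078 0.648

θ = κ·ℓ = 0.8735 × 0.6888 = 0.60167 rad
ρ = (1 − cos θ)/κ = (1 − 0.82439)/0.8735 = 0.20104
z = sin θ / κ = 0.56602/0.8735 = 0.64799
x = ρ cos φ = 0.20104 × cos(157.32°) = -0.18549
y = ρ sin φ = 0.20104 × sin(157.32°) = 0.07752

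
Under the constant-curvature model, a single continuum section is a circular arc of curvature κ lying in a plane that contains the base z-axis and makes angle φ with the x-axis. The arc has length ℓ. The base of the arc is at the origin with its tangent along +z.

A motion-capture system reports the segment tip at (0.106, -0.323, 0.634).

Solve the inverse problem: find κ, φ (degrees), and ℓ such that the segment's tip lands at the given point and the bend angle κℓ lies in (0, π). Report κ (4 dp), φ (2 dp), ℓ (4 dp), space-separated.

ρ = √(x²+y²) = √(0.106² + -0.323²) = 0.33995
φ = atan2(y, x) mod 360° = atan2(-0.323, 0.106) = 288.1685°
|p|² = ρ² + z² = 0.33995² + 0.634² = 0.51752
κ = 2ρ / |p|² = 2×0.33995 / 0.51752 = 1.31376
θ = 2·atan2(ρ, z) = 2·atan2(0.33995, 0.634) = 0.98437 rad
ℓ = θ/κ = 0.98437/1.31376 = 0.74928

1.3138 288.17 0.7493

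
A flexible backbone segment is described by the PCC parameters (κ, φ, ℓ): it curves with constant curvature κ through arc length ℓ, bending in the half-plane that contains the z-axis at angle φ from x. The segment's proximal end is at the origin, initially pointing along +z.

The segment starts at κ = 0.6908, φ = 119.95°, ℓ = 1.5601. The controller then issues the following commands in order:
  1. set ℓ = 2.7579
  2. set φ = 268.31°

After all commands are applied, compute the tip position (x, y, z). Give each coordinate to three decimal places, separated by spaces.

initial: κ=0.6908, φ=119.95°, ℓ=1.5601
cmd 1: set ℓ=2.7579 → (κ,φ,ℓ)=(0.6908,119.95°,2.7579) → tip=(-0.9599,1.6659,1.3674)
cmd 2: set φ=268.31° → (κ,φ,ℓ)=(0.6908,268.31°,2.7579) → tip=(-0.0567,-1.9218,1.3674)

-0.057 -1.922 1.367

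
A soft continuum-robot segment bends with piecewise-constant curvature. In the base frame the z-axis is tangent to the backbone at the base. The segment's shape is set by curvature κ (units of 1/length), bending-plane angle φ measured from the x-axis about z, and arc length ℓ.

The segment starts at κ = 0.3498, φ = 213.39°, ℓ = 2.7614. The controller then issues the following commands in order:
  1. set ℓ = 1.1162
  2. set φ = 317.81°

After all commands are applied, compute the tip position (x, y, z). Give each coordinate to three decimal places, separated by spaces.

initial: κ=0.3498, φ=213.39°, ℓ=2.7614
cmd 1: set ℓ=1.1162 → (κ,φ,ℓ)=(0.3498,213.39°,1.1162) → tip=(-0.1796,-0.1184,1.0881)
cmd 2: set φ=317.81° → (κ,φ,ℓ)=(0.3498,317.81°,1.1162) → tip=(0.1594,-0.1445,1.0881)

0.159 -0.144 1.088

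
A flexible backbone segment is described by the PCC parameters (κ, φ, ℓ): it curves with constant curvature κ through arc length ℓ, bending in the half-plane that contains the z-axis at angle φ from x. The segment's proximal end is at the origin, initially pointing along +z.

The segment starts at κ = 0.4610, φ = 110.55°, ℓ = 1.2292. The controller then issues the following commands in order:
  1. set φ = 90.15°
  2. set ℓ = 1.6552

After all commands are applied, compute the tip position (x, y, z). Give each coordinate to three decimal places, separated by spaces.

initial: κ=0.4610, φ=110.55°, ℓ=1.2292
cmd 1: set φ=90.15° → (κ,φ,ℓ)=(0.4610,90.15°,1.2292) → tip=(-0.0009,0.3390,1.1645)
cmd 2: set ℓ=1.6552 → (κ,φ,ℓ)=(0.4610,90.15°,1.6552) → tip=(-0.0016,0.6014,1.4992)

-0.002 0.601 1.499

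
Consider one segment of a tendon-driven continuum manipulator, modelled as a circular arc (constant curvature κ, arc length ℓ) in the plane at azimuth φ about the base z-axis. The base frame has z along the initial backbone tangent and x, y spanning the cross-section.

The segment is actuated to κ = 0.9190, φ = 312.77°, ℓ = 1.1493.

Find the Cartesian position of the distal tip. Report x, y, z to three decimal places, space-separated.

θ = κ·ℓ = 0.9190 × 1.1493 = 1.05621 rad
ρ = (1 − cos θ)/κ = (1 − 0.49218)/0.9190 = 0.55258
z = sin θ / κ = 0.87049/0.9190 = 0.94722
x = ρ cos φ = 0.55258 × cos(312.77°) = 0.37523
y = ρ sin φ = 0.55258 × sin(312.77°) = -0.40564

0.375 -0.406 0.947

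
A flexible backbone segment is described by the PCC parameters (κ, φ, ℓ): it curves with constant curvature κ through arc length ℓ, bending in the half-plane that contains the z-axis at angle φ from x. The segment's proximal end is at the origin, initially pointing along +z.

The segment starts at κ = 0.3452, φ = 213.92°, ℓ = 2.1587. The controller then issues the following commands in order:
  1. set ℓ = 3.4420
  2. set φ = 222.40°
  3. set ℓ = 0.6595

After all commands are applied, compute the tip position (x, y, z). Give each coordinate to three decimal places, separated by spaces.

initial: κ=0.3452, φ=213.92°, ℓ=2.1587
cmd 1: set ℓ=3.4420 → (κ,φ,ℓ)=(0.3452,213.92°,3.4420) → tip=(-1.5064,-1.0130,2.6874)
cmd 2: set φ=222.40° → (κ,φ,ℓ)=(0.3452,222.40°,3.4420) → tip=(-1.3405,-1.2241,2.6874)
cmd 3: set ℓ=0.6595 → (κ,φ,ℓ)=(0.3452,222.40°,0.6595) → tip=(-0.0552,-0.0504,0.6538)

-0.055 -0.050 0.654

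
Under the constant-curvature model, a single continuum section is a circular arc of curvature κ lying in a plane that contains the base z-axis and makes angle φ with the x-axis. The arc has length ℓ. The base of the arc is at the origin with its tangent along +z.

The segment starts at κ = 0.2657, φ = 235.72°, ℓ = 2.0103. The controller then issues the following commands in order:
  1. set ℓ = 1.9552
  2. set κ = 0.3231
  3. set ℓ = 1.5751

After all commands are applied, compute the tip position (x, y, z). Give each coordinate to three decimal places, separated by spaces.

initial: κ=0.2657, φ=235.72°, ℓ=2.0103
cmd 1: set ℓ=1.9552 → (κ,φ,ℓ)=(0.2657,235.72°,1.9552) → tip=(-0.2797,-0.4103,1.8684)
cmd 2: set κ=0.3231 → (κ,φ,ℓ)=(0.3231,235.72°,1.9552) → tip=(-0.3364,-0.4936,1.8277)
cmd 3: set ℓ=1.5751 → (κ,φ,ℓ)=(0.3231,235.72°,1.5751) → tip=(-0.2209,-0.3241,1.5080)

-0.221 -0.324 1.508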